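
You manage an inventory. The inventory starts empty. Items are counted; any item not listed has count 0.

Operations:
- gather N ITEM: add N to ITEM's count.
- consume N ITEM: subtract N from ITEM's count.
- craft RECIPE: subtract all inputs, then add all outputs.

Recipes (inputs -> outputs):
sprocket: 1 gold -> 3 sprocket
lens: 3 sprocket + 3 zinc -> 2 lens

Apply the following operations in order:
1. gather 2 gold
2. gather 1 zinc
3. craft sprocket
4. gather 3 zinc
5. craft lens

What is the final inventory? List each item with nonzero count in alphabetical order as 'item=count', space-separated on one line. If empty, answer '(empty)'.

Answer: gold=1 lens=2 zinc=1

Derivation:
After 1 (gather 2 gold): gold=2
After 2 (gather 1 zinc): gold=2 zinc=1
After 3 (craft sprocket): gold=1 sprocket=3 zinc=1
After 4 (gather 3 zinc): gold=1 sprocket=3 zinc=4
After 5 (craft lens): gold=1 lens=2 zinc=1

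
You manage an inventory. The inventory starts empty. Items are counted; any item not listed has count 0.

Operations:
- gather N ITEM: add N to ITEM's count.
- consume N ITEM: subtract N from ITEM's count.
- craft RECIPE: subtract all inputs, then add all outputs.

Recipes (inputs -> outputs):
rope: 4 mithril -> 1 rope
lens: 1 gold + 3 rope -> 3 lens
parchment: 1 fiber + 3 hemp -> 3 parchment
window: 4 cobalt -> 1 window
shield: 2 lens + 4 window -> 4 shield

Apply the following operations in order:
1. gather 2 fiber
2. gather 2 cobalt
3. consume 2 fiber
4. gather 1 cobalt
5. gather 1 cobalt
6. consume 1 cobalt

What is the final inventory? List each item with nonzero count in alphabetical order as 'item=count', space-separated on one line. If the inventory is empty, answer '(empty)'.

After 1 (gather 2 fiber): fiber=2
After 2 (gather 2 cobalt): cobalt=2 fiber=2
After 3 (consume 2 fiber): cobalt=2
After 4 (gather 1 cobalt): cobalt=3
After 5 (gather 1 cobalt): cobalt=4
After 6 (consume 1 cobalt): cobalt=3

Answer: cobalt=3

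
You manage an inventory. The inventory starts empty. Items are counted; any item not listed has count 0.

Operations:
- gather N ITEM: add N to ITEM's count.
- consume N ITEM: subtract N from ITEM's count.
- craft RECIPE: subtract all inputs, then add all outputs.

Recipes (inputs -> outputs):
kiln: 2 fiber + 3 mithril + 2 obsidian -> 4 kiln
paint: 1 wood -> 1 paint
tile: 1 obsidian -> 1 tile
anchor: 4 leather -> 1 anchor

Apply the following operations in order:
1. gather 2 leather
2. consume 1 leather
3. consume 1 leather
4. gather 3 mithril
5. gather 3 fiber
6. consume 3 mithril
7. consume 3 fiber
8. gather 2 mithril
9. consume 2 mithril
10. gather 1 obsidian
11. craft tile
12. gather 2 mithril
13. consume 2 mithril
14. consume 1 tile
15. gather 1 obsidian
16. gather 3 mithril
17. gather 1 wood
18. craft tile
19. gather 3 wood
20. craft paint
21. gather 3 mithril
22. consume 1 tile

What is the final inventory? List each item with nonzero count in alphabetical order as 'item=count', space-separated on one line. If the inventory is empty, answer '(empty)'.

After 1 (gather 2 leather): leather=2
After 2 (consume 1 leather): leather=1
After 3 (consume 1 leather): (empty)
After 4 (gather 3 mithril): mithril=3
After 5 (gather 3 fiber): fiber=3 mithril=3
After 6 (consume 3 mithril): fiber=3
After 7 (consume 3 fiber): (empty)
After 8 (gather 2 mithril): mithril=2
After 9 (consume 2 mithril): (empty)
After 10 (gather 1 obsidian): obsidian=1
After 11 (craft tile): tile=1
After 12 (gather 2 mithril): mithril=2 tile=1
After 13 (consume 2 mithril): tile=1
After 14 (consume 1 tile): (empty)
After 15 (gather 1 obsidian): obsidian=1
After 16 (gather 3 mithril): mithril=3 obsidian=1
After 17 (gather 1 wood): mithril=3 obsidian=1 wood=1
After 18 (craft tile): mithril=3 tile=1 wood=1
After 19 (gather 3 wood): mithril=3 tile=1 wood=4
After 20 (craft paint): mithril=3 paint=1 tile=1 wood=3
After 21 (gather 3 mithril): mithril=6 paint=1 tile=1 wood=3
After 22 (consume 1 tile): mithril=6 paint=1 wood=3

Answer: mithril=6 paint=1 wood=3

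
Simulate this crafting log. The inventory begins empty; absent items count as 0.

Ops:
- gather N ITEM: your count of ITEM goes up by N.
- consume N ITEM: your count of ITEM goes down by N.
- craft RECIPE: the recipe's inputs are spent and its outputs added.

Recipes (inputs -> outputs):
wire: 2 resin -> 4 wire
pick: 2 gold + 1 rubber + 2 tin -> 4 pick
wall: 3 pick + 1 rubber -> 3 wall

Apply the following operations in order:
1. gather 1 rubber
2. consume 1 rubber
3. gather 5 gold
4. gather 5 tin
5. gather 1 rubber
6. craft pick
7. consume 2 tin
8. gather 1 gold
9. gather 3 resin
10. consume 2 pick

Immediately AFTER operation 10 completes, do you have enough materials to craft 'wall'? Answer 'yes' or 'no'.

Answer: no

Derivation:
After 1 (gather 1 rubber): rubber=1
After 2 (consume 1 rubber): (empty)
After 3 (gather 5 gold): gold=5
After 4 (gather 5 tin): gold=5 tin=5
After 5 (gather 1 rubber): gold=5 rubber=1 tin=5
After 6 (craft pick): gold=3 pick=4 tin=3
After 7 (consume 2 tin): gold=3 pick=4 tin=1
After 8 (gather 1 gold): gold=4 pick=4 tin=1
After 9 (gather 3 resin): gold=4 pick=4 resin=3 tin=1
After 10 (consume 2 pick): gold=4 pick=2 resin=3 tin=1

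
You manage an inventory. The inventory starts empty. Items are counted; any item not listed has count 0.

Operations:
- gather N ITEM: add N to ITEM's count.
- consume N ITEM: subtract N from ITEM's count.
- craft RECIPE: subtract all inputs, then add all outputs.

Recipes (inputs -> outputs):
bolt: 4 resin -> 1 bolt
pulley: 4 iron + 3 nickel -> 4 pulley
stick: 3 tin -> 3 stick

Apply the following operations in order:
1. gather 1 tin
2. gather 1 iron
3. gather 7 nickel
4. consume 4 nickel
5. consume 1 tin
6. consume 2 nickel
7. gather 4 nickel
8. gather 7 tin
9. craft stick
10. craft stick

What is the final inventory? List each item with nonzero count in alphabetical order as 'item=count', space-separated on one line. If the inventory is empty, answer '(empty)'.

After 1 (gather 1 tin): tin=1
After 2 (gather 1 iron): iron=1 tin=1
After 3 (gather 7 nickel): iron=1 nickel=7 tin=1
After 4 (consume 4 nickel): iron=1 nickel=3 tin=1
After 5 (consume 1 tin): iron=1 nickel=3
After 6 (consume 2 nickel): iron=1 nickel=1
After 7 (gather 4 nickel): iron=1 nickel=5
After 8 (gather 7 tin): iron=1 nickel=5 tin=7
After 9 (craft stick): iron=1 nickel=5 stick=3 tin=4
After 10 (craft stick): iron=1 nickel=5 stick=6 tin=1

Answer: iron=1 nickel=5 stick=6 tin=1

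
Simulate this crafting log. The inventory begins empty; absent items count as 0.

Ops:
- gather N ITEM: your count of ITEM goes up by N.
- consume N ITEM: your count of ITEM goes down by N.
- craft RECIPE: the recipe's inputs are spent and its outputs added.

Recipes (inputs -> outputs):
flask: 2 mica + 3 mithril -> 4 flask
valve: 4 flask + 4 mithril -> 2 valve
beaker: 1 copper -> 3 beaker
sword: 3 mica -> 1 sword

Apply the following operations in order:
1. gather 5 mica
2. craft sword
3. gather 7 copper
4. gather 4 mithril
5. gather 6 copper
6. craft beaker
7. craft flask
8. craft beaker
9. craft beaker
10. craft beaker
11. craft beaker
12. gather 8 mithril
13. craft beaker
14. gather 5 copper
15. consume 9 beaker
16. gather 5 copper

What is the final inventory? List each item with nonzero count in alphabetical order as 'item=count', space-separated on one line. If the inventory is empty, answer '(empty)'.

Answer: beaker=9 copper=17 flask=4 mithril=9 sword=1

Derivation:
After 1 (gather 5 mica): mica=5
After 2 (craft sword): mica=2 sword=1
After 3 (gather 7 copper): copper=7 mica=2 sword=1
After 4 (gather 4 mithril): copper=7 mica=2 mithril=4 sword=1
After 5 (gather 6 copper): copper=13 mica=2 mithril=4 sword=1
After 6 (craft beaker): beaker=3 copper=12 mica=2 mithril=4 sword=1
After 7 (craft flask): beaker=3 copper=12 flask=4 mithril=1 sword=1
After 8 (craft beaker): beaker=6 copper=11 flask=4 mithril=1 sword=1
After 9 (craft beaker): beaker=9 copper=10 flask=4 mithril=1 sword=1
After 10 (craft beaker): beaker=12 copper=9 flask=4 mithril=1 sword=1
After 11 (craft beaker): beaker=15 copper=8 flask=4 mithril=1 sword=1
After 12 (gather 8 mithril): beaker=15 copper=8 flask=4 mithril=9 sword=1
After 13 (craft beaker): beaker=18 copper=7 flask=4 mithril=9 sword=1
After 14 (gather 5 copper): beaker=18 copper=12 flask=4 mithril=9 sword=1
After 15 (consume 9 beaker): beaker=9 copper=12 flask=4 mithril=9 sword=1
After 16 (gather 5 copper): beaker=9 copper=17 flask=4 mithril=9 sword=1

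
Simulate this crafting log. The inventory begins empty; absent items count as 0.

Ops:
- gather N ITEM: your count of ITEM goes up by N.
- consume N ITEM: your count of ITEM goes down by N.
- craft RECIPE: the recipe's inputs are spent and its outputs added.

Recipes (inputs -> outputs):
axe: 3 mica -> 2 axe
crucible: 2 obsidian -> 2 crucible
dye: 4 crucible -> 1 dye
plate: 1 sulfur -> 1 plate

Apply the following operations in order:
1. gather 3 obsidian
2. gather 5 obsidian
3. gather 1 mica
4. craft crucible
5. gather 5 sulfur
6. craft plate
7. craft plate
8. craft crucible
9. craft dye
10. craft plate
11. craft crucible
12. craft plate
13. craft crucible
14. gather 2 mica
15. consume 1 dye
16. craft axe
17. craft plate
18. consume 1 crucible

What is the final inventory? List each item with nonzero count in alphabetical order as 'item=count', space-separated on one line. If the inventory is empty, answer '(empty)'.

After 1 (gather 3 obsidian): obsidian=3
After 2 (gather 5 obsidian): obsidian=8
After 3 (gather 1 mica): mica=1 obsidian=8
After 4 (craft crucible): crucible=2 mica=1 obsidian=6
After 5 (gather 5 sulfur): crucible=2 mica=1 obsidian=6 sulfur=5
After 6 (craft plate): crucible=2 mica=1 obsidian=6 plate=1 sulfur=4
After 7 (craft plate): crucible=2 mica=1 obsidian=6 plate=2 sulfur=3
After 8 (craft crucible): crucible=4 mica=1 obsidian=4 plate=2 sulfur=3
After 9 (craft dye): dye=1 mica=1 obsidian=4 plate=2 sulfur=3
After 10 (craft plate): dye=1 mica=1 obsidian=4 plate=3 sulfur=2
After 11 (craft crucible): crucible=2 dye=1 mica=1 obsidian=2 plate=3 sulfur=2
After 12 (craft plate): crucible=2 dye=1 mica=1 obsidian=2 plate=4 sulfur=1
After 13 (craft crucible): crucible=4 dye=1 mica=1 plate=4 sulfur=1
After 14 (gather 2 mica): crucible=4 dye=1 mica=3 plate=4 sulfur=1
After 15 (consume 1 dye): crucible=4 mica=3 plate=4 sulfur=1
After 16 (craft axe): axe=2 crucible=4 plate=4 sulfur=1
After 17 (craft plate): axe=2 crucible=4 plate=5
After 18 (consume 1 crucible): axe=2 crucible=3 plate=5

Answer: axe=2 crucible=3 plate=5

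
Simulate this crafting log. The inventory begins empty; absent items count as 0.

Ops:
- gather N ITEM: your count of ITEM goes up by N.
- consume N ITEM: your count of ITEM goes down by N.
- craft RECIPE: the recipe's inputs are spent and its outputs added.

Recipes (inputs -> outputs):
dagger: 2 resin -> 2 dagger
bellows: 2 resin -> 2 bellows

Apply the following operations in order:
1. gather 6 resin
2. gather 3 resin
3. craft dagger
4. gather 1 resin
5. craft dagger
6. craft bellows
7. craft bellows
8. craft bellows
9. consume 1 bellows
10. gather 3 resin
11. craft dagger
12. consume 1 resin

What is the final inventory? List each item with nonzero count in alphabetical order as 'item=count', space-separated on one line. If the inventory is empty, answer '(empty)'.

Answer: bellows=5 dagger=6

Derivation:
After 1 (gather 6 resin): resin=6
After 2 (gather 3 resin): resin=9
After 3 (craft dagger): dagger=2 resin=7
After 4 (gather 1 resin): dagger=2 resin=8
After 5 (craft dagger): dagger=4 resin=6
After 6 (craft bellows): bellows=2 dagger=4 resin=4
After 7 (craft bellows): bellows=4 dagger=4 resin=2
After 8 (craft bellows): bellows=6 dagger=4
After 9 (consume 1 bellows): bellows=5 dagger=4
After 10 (gather 3 resin): bellows=5 dagger=4 resin=3
After 11 (craft dagger): bellows=5 dagger=6 resin=1
After 12 (consume 1 resin): bellows=5 dagger=6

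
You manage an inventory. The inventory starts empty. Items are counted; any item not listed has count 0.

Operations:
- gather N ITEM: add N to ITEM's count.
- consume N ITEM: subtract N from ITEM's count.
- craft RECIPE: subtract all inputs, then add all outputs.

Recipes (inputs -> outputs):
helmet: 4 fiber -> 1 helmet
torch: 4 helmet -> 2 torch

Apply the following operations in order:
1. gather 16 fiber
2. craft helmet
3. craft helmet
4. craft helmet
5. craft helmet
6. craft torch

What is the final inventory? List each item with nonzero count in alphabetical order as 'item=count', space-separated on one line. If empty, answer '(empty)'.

After 1 (gather 16 fiber): fiber=16
After 2 (craft helmet): fiber=12 helmet=1
After 3 (craft helmet): fiber=8 helmet=2
After 4 (craft helmet): fiber=4 helmet=3
After 5 (craft helmet): helmet=4
After 6 (craft torch): torch=2

Answer: torch=2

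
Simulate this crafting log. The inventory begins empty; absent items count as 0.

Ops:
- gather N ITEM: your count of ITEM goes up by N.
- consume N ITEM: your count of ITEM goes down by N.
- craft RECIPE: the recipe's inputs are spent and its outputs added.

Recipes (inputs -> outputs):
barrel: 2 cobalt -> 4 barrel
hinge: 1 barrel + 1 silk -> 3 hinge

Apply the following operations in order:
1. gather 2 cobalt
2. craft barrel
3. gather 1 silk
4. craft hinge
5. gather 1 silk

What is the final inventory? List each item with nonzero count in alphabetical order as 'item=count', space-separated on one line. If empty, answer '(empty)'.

Answer: barrel=3 hinge=3 silk=1

Derivation:
After 1 (gather 2 cobalt): cobalt=2
After 2 (craft barrel): barrel=4
After 3 (gather 1 silk): barrel=4 silk=1
After 4 (craft hinge): barrel=3 hinge=3
After 5 (gather 1 silk): barrel=3 hinge=3 silk=1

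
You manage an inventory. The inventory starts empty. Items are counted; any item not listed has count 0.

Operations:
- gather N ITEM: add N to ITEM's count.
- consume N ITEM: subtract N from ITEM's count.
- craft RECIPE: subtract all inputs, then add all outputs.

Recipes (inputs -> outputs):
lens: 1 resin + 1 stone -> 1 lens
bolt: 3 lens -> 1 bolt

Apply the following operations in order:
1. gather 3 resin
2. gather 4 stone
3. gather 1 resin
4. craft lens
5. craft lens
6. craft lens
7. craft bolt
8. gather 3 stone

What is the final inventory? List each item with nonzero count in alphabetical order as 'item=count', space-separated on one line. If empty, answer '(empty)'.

After 1 (gather 3 resin): resin=3
After 2 (gather 4 stone): resin=3 stone=4
After 3 (gather 1 resin): resin=4 stone=4
After 4 (craft lens): lens=1 resin=3 stone=3
After 5 (craft lens): lens=2 resin=2 stone=2
After 6 (craft lens): lens=3 resin=1 stone=1
After 7 (craft bolt): bolt=1 resin=1 stone=1
After 8 (gather 3 stone): bolt=1 resin=1 stone=4

Answer: bolt=1 resin=1 stone=4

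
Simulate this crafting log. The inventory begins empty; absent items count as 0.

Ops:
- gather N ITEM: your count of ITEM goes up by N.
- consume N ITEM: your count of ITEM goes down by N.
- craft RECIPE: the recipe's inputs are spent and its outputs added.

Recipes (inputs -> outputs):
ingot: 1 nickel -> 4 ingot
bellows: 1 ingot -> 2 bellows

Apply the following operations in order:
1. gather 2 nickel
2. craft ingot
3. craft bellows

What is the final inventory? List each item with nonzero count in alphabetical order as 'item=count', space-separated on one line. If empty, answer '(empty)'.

After 1 (gather 2 nickel): nickel=2
After 2 (craft ingot): ingot=4 nickel=1
After 3 (craft bellows): bellows=2 ingot=3 nickel=1

Answer: bellows=2 ingot=3 nickel=1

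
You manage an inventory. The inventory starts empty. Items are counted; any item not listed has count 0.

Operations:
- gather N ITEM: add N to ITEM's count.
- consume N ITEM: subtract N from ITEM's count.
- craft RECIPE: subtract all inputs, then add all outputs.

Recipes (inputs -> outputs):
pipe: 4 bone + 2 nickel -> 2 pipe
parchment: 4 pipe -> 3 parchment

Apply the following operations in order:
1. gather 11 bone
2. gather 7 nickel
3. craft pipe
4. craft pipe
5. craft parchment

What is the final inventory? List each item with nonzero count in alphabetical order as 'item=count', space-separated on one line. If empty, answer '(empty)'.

Answer: bone=3 nickel=3 parchment=3

Derivation:
After 1 (gather 11 bone): bone=11
After 2 (gather 7 nickel): bone=11 nickel=7
After 3 (craft pipe): bone=7 nickel=5 pipe=2
After 4 (craft pipe): bone=3 nickel=3 pipe=4
After 5 (craft parchment): bone=3 nickel=3 parchment=3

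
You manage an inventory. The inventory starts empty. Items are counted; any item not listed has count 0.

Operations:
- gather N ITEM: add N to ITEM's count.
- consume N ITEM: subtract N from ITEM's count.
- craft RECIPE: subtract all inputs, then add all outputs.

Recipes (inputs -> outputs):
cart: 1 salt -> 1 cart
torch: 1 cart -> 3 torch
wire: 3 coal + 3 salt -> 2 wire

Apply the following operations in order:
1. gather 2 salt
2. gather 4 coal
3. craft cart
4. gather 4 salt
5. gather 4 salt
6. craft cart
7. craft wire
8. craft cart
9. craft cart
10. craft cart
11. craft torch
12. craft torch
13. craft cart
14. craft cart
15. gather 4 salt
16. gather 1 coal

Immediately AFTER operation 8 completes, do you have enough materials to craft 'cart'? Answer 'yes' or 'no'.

Answer: yes

Derivation:
After 1 (gather 2 salt): salt=2
After 2 (gather 4 coal): coal=4 salt=2
After 3 (craft cart): cart=1 coal=4 salt=1
After 4 (gather 4 salt): cart=1 coal=4 salt=5
After 5 (gather 4 salt): cart=1 coal=4 salt=9
After 6 (craft cart): cart=2 coal=4 salt=8
After 7 (craft wire): cart=2 coal=1 salt=5 wire=2
After 8 (craft cart): cart=3 coal=1 salt=4 wire=2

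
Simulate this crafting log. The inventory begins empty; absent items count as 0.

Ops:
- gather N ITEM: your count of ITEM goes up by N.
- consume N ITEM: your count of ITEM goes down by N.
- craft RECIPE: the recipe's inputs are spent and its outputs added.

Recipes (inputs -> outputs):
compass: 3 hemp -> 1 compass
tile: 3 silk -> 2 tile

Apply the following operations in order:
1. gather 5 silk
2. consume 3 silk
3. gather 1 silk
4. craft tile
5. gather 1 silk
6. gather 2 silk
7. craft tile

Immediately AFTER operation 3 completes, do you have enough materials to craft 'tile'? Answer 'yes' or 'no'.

After 1 (gather 5 silk): silk=5
After 2 (consume 3 silk): silk=2
After 3 (gather 1 silk): silk=3

Answer: yes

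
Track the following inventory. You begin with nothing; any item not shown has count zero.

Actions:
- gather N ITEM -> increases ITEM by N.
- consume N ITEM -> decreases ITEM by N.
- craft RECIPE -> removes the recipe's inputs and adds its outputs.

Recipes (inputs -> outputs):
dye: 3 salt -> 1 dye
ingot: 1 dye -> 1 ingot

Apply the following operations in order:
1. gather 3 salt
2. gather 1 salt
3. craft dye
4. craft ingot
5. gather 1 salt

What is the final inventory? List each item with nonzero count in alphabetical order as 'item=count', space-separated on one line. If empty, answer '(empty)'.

After 1 (gather 3 salt): salt=3
After 2 (gather 1 salt): salt=4
After 3 (craft dye): dye=1 salt=1
After 4 (craft ingot): ingot=1 salt=1
After 5 (gather 1 salt): ingot=1 salt=2

Answer: ingot=1 salt=2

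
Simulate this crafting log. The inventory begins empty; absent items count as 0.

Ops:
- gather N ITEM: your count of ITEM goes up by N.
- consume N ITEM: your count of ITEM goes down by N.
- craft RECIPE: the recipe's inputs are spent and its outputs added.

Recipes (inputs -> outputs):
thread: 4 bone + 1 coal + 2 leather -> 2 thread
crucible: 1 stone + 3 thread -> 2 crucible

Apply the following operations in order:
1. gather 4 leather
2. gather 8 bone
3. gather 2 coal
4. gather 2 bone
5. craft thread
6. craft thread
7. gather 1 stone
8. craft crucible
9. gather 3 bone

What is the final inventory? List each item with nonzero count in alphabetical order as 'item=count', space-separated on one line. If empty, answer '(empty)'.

Answer: bone=5 crucible=2 thread=1

Derivation:
After 1 (gather 4 leather): leather=4
After 2 (gather 8 bone): bone=8 leather=4
After 3 (gather 2 coal): bone=8 coal=2 leather=4
After 4 (gather 2 bone): bone=10 coal=2 leather=4
After 5 (craft thread): bone=6 coal=1 leather=2 thread=2
After 6 (craft thread): bone=2 thread=4
After 7 (gather 1 stone): bone=2 stone=1 thread=4
After 8 (craft crucible): bone=2 crucible=2 thread=1
After 9 (gather 3 bone): bone=5 crucible=2 thread=1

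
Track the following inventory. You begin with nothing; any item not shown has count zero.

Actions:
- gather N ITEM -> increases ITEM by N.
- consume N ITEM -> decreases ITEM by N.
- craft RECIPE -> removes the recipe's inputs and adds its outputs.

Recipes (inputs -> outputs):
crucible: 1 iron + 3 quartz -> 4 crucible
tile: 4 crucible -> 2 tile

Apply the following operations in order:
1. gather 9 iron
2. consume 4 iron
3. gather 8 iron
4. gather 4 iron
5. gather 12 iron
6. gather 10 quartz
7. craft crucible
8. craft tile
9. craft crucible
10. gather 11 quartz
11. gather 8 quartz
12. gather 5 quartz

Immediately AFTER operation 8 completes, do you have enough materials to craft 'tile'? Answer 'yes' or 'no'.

After 1 (gather 9 iron): iron=9
After 2 (consume 4 iron): iron=5
After 3 (gather 8 iron): iron=13
After 4 (gather 4 iron): iron=17
After 5 (gather 12 iron): iron=29
After 6 (gather 10 quartz): iron=29 quartz=10
After 7 (craft crucible): crucible=4 iron=28 quartz=7
After 8 (craft tile): iron=28 quartz=7 tile=2

Answer: no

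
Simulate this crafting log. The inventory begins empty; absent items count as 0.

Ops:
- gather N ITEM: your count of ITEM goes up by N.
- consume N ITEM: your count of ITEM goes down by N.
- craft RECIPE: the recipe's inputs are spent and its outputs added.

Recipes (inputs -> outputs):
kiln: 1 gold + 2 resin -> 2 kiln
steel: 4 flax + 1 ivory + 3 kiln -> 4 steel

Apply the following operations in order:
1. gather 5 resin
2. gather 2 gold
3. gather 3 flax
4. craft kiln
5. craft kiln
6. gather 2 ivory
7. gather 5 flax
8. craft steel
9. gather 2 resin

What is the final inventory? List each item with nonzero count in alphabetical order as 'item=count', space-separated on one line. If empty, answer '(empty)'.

After 1 (gather 5 resin): resin=5
After 2 (gather 2 gold): gold=2 resin=5
After 3 (gather 3 flax): flax=3 gold=2 resin=5
After 4 (craft kiln): flax=3 gold=1 kiln=2 resin=3
After 5 (craft kiln): flax=3 kiln=4 resin=1
After 6 (gather 2 ivory): flax=3 ivory=2 kiln=4 resin=1
After 7 (gather 5 flax): flax=8 ivory=2 kiln=4 resin=1
After 8 (craft steel): flax=4 ivory=1 kiln=1 resin=1 steel=4
After 9 (gather 2 resin): flax=4 ivory=1 kiln=1 resin=3 steel=4

Answer: flax=4 ivory=1 kiln=1 resin=3 steel=4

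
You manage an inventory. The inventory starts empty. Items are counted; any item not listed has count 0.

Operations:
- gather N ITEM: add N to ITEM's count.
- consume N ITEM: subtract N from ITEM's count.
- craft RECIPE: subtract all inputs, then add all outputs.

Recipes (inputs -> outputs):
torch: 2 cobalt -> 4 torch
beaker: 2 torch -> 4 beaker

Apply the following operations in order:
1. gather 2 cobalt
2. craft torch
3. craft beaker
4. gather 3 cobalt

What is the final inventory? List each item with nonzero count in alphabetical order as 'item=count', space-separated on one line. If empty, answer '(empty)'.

After 1 (gather 2 cobalt): cobalt=2
After 2 (craft torch): torch=4
After 3 (craft beaker): beaker=4 torch=2
After 4 (gather 3 cobalt): beaker=4 cobalt=3 torch=2

Answer: beaker=4 cobalt=3 torch=2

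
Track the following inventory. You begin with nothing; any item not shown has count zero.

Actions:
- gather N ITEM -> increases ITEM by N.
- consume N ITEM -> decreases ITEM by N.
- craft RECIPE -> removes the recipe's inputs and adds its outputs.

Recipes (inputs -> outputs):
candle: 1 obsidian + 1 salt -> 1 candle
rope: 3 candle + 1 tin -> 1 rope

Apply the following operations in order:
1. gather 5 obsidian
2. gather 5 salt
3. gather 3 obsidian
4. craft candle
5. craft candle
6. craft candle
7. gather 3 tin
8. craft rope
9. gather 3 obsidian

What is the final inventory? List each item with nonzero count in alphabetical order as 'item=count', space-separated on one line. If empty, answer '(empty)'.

Answer: obsidian=8 rope=1 salt=2 tin=2

Derivation:
After 1 (gather 5 obsidian): obsidian=5
After 2 (gather 5 salt): obsidian=5 salt=5
After 3 (gather 3 obsidian): obsidian=8 salt=5
After 4 (craft candle): candle=1 obsidian=7 salt=4
After 5 (craft candle): candle=2 obsidian=6 salt=3
After 6 (craft candle): candle=3 obsidian=5 salt=2
After 7 (gather 3 tin): candle=3 obsidian=5 salt=2 tin=3
After 8 (craft rope): obsidian=5 rope=1 salt=2 tin=2
After 9 (gather 3 obsidian): obsidian=8 rope=1 salt=2 tin=2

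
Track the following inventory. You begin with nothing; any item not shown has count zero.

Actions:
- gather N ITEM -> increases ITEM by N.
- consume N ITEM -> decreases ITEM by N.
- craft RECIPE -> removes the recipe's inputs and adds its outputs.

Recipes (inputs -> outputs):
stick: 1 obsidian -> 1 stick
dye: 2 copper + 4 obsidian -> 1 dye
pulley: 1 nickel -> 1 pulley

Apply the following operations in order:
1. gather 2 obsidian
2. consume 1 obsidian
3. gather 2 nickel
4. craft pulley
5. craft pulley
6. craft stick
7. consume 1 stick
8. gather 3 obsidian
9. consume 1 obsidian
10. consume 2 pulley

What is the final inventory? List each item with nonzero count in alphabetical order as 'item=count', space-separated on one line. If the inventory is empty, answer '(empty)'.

Answer: obsidian=2

Derivation:
After 1 (gather 2 obsidian): obsidian=2
After 2 (consume 1 obsidian): obsidian=1
After 3 (gather 2 nickel): nickel=2 obsidian=1
After 4 (craft pulley): nickel=1 obsidian=1 pulley=1
After 5 (craft pulley): obsidian=1 pulley=2
After 6 (craft stick): pulley=2 stick=1
After 7 (consume 1 stick): pulley=2
After 8 (gather 3 obsidian): obsidian=3 pulley=2
After 9 (consume 1 obsidian): obsidian=2 pulley=2
After 10 (consume 2 pulley): obsidian=2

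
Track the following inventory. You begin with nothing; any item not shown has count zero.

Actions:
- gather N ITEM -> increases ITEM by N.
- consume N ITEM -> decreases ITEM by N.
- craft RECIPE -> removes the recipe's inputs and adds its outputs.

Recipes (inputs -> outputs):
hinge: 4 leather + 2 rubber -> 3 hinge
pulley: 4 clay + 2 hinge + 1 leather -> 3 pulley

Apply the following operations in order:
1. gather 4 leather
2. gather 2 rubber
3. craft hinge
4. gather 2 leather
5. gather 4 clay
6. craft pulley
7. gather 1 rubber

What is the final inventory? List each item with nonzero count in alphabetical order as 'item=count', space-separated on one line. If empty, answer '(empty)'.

After 1 (gather 4 leather): leather=4
After 2 (gather 2 rubber): leather=4 rubber=2
After 3 (craft hinge): hinge=3
After 4 (gather 2 leather): hinge=3 leather=2
After 5 (gather 4 clay): clay=4 hinge=3 leather=2
After 6 (craft pulley): hinge=1 leather=1 pulley=3
After 7 (gather 1 rubber): hinge=1 leather=1 pulley=3 rubber=1

Answer: hinge=1 leather=1 pulley=3 rubber=1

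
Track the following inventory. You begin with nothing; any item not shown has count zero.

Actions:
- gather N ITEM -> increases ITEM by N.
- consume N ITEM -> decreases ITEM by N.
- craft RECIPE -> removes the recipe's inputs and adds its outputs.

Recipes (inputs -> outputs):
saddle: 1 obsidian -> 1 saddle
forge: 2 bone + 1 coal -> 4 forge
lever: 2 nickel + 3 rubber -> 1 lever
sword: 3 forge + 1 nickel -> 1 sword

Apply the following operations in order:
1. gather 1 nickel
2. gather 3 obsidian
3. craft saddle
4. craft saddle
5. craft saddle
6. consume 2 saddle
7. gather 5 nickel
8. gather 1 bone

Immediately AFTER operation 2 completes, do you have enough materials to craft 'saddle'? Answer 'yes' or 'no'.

Answer: yes

Derivation:
After 1 (gather 1 nickel): nickel=1
After 2 (gather 3 obsidian): nickel=1 obsidian=3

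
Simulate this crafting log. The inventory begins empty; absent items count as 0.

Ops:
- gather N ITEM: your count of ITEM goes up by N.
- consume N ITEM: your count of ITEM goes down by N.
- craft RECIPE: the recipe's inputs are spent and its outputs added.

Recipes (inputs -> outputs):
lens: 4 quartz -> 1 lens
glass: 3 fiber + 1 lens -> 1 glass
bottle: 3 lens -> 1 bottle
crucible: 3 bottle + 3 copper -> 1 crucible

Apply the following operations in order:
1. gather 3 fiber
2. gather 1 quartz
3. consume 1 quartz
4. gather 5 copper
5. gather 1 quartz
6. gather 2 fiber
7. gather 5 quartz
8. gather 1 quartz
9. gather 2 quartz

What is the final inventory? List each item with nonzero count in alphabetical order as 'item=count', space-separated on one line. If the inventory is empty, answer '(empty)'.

Answer: copper=5 fiber=5 quartz=9

Derivation:
After 1 (gather 3 fiber): fiber=3
After 2 (gather 1 quartz): fiber=3 quartz=1
After 3 (consume 1 quartz): fiber=3
After 4 (gather 5 copper): copper=5 fiber=3
After 5 (gather 1 quartz): copper=5 fiber=3 quartz=1
After 6 (gather 2 fiber): copper=5 fiber=5 quartz=1
After 7 (gather 5 quartz): copper=5 fiber=5 quartz=6
After 8 (gather 1 quartz): copper=5 fiber=5 quartz=7
After 9 (gather 2 quartz): copper=5 fiber=5 quartz=9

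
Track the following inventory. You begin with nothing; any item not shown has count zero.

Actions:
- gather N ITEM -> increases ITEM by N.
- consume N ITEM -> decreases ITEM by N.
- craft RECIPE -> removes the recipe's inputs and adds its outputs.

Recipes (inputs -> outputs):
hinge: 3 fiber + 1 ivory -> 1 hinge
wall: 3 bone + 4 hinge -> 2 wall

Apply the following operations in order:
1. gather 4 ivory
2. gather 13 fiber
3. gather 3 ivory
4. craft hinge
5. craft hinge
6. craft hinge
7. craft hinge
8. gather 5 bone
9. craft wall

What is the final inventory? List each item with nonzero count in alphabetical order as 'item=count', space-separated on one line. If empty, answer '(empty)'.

After 1 (gather 4 ivory): ivory=4
After 2 (gather 13 fiber): fiber=13 ivory=4
After 3 (gather 3 ivory): fiber=13 ivory=7
After 4 (craft hinge): fiber=10 hinge=1 ivory=6
After 5 (craft hinge): fiber=7 hinge=2 ivory=5
After 6 (craft hinge): fiber=4 hinge=3 ivory=4
After 7 (craft hinge): fiber=1 hinge=4 ivory=3
After 8 (gather 5 bone): bone=5 fiber=1 hinge=4 ivory=3
After 9 (craft wall): bone=2 fiber=1 ivory=3 wall=2

Answer: bone=2 fiber=1 ivory=3 wall=2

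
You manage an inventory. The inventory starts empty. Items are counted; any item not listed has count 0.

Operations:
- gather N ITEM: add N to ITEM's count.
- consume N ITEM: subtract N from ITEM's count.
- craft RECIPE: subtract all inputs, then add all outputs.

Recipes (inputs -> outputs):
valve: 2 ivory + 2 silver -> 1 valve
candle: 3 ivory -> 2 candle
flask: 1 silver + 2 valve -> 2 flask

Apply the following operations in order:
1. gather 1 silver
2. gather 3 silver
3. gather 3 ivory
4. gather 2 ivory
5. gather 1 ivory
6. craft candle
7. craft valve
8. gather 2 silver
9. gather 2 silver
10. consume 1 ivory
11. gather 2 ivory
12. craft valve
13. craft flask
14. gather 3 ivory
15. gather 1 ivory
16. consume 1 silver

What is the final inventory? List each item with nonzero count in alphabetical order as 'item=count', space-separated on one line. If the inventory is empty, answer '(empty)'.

Answer: candle=2 flask=2 ivory=4 silver=2

Derivation:
After 1 (gather 1 silver): silver=1
After 2 (gather 3 silver): silver=4
After 3 (gather 3 ivory): ivory=3 silver=4
After 4 (gather 2 ivory): ivory=5 silver=4
After 5 (gather 1 ivory): ivory=6 silver=4
After 6 (craft candle): candle=2 ivory=3 silver=4
After 7 (craft valve): candle=2 ivory=1 silver=2 valve=1
After 8 (gather 2 silver): candle=2 ivory=1 silver=4 valve=1
After 9 (gather 2 silver): candle=2 ivory=1 silver=6 valve=1
After 10 (consume 1 ivory): candle=2 silver=6 valve=1
After 11 (gather 2 ivory): candle=2 ivory=2 silver=6 valve=1
After 12 (craft valve): candle=2 silver=4 valve=2
After 13 (craft flask): candle=2 flask=2 silver=3
After 14 (gather 3 ivory): candle=2 flask=2 ivory=3 silver=3
After 15 (gather 1 ivory): candle=2 flask=2 ivory=4 silver=3
After 16 (consume 1 silver): candle=2 flask=2 ivory=4 silver=2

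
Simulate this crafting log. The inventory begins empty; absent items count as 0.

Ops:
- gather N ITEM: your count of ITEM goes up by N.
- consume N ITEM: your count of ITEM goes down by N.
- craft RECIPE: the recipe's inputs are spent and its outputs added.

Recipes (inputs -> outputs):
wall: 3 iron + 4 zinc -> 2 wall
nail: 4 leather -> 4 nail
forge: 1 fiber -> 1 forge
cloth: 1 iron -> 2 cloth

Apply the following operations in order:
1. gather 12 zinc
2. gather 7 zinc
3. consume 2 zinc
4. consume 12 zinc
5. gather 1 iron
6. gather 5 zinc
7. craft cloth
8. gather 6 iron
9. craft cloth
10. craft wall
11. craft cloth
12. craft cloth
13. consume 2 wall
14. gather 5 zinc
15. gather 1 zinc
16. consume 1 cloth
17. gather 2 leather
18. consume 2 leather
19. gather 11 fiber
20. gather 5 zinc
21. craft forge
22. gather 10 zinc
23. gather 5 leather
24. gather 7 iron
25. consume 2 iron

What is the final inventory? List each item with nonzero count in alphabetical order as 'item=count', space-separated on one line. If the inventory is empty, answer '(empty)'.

After 1 (gather 12 zinc): zinc=12
After 2 (gather 7 zinc): zinc=19
After 3 (consume 2 zinc): zinc=17
After 4 (consume 12 zinc): zinc=5
After 5 (gather 1 iron): iron=1 zinc=5
After 6 (gather 5 zinc): iron=1 zinc=10
After 7 (craft cloth): cloth=2 zinc=10
After 8 (gather 6 iron): cloth=2 iron=6 zinc=10
After 9 (craft cloth): cloth=4 iron=5 zinc=10
After 10 (craft wall): cloth=4 iron=2 wall=2 zinc=6
After 11 (craft cloth): cloth=6 iron=1 wall=2 zinc=6
After 12 (craft cloth): cloth=8 wall=2 zinc=6
After 13 (consume 2 wall): cloth=8 zinc=6
After 14 (gather 5 zinc): cloth=8 zinc=11
After 15 (gather 1 zinc): cloth=8 zinc=12
After 16 (consume 1 cloth): cloth=7 zinc=12
After 17 (gather 2 leather): cloth=7 leather=2 zinc=12
After 18 (consume 2 leather): cloth=7 zinc=12
After 19 (gather 11 fiber): cloth=7 fiber=11 zinc=12
After 20 (gather 5 zinc): cloth=7 fiber=11 zinc=17
After 21 (craft forge): cloth=7 fiber=10 forge=1 zinc=17
After 22 (gather 10 zinc): cloth=7 fiber=10 forge=1 zinc=27
After 23 (gather 5 leather): cloth=7 fiber=10 forge=1 leather=5 zinc=27
After 24 (gather 7 iron): cloth=7 fiber=10 forge=1 iron=7 leather=5 zinc=27
After 25 (consume 2 iron): cloth=7 fiber=10 forge=1 iron=5 leather=5 zinc=27

Answer: cloth=7 fiber=10 forge=1 iron=5 leather=5 zinc=27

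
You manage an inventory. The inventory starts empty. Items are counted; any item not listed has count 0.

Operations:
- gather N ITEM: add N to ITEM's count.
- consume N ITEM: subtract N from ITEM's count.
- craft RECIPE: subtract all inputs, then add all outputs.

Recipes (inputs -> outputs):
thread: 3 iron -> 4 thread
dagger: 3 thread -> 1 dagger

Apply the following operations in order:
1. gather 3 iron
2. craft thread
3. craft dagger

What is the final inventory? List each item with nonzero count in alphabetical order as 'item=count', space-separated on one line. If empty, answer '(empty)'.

After 1 (gather 3 iron): iron=3
After 2 (craft thread): thread=4
After 3 (craft dagger): dagger=1 thread=1

Answer: dagger=1 thread=1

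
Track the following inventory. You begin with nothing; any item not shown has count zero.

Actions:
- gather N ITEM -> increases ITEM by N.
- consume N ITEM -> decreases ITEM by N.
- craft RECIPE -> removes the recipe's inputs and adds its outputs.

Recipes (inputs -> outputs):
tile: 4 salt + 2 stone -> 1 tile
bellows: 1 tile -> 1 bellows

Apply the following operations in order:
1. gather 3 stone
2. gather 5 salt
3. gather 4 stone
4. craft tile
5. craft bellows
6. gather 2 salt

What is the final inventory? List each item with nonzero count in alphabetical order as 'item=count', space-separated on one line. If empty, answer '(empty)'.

Answer: bellows=1 salt=3 stone=5

Derivation:
After 1 (gather 3 stone): stone=3
After 2 (gather 5 salt): salt=5 stone=3
After 3 (gather 4 stone): salt=5 stone=7
After 4 (craft tile): salt=1 stone=5 tile=1
After 5 (craft bellows): bellows=1 salt=1 stone=5
After 6 (gather 2 salt): bellows=1 salt=3 stone=5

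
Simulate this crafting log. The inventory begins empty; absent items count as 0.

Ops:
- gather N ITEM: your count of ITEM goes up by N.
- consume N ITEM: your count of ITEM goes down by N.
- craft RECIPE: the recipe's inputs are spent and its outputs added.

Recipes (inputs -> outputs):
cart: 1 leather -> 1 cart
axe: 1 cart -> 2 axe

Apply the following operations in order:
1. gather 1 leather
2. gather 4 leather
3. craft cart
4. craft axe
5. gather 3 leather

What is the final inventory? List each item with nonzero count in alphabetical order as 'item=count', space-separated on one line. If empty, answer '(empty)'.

Answer: axe=2 leather=7

Derivation:
After 1 (gather 1 leather): leather=1
After 2 (gather 4 leather): leather=5
After 3 (craft cart): cart=1 leather=4
After 4 (craft axe): axe=2 leather=4
After 5 (gather 3 leather): axe=2 leather=7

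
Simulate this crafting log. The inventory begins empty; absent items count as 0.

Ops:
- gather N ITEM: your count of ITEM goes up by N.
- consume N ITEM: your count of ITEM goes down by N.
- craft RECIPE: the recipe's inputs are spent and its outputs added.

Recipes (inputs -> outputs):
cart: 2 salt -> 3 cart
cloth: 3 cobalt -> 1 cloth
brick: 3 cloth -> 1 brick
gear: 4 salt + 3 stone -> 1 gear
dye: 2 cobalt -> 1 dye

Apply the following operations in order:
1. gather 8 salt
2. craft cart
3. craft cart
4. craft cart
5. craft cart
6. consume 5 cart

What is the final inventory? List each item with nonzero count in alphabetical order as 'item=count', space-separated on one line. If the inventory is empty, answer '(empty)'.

After 1 (gather 8 salt): salt=8
After 2 (craft cart): cart=3 salt=6
After 3 (craft cart): cart=6 salt=4
After 4 (craft cart): cart=9 salt=2
After 5 (craft cart): cart=12
After 6 (consume 5 cart): cart=7

Answer: cart=7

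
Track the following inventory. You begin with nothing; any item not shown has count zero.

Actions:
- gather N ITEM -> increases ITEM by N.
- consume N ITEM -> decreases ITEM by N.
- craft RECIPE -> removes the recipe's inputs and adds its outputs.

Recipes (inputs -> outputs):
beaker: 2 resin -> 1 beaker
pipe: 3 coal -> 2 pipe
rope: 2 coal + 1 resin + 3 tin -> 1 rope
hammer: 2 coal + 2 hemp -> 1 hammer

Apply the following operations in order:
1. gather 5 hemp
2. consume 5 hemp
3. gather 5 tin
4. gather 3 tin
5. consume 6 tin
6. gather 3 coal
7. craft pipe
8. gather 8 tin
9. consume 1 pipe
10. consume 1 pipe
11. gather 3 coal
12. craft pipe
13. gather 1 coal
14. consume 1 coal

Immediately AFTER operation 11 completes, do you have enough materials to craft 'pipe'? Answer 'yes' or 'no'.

Answer: yes

Derivation:
After 1 (gather 5 hemp): hemp=5
After 2 (consume 5 hemp): (empty)
After 3 (gather 5 tin): tin=5
After 4 (gather 3 tin): tin=8
After 5 (consume 6 tin): tin=2
After 6 (gather 3 coal): coal=3 tin=2
After 7 (craft pipe): pipe=2 tin=2
After 8 (gather 8 tin): pipe=2 tin=10
After 9 (consume 1 pipe): pipe=1 tin=10
After 10 (consume 1 pipe): tin=10
After 11 (gather 3 coal): coal=3 tin=10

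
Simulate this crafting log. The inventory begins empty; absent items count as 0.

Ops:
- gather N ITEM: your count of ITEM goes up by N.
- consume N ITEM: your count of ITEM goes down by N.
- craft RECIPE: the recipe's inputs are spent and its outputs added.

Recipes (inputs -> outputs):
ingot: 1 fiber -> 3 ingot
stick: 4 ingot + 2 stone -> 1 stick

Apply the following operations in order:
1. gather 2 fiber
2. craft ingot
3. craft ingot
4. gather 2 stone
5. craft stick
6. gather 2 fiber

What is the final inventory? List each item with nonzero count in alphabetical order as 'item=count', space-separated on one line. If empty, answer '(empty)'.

After 1 (gather 2 fiber): fiber=2
After 2 (craft ingot): fiber=1 ingot=3
After 3 (craft ingot): ingot=6
After 4 (gather 2 stone): ingot=6 stone=2
After 5 (craft stick): ingot=2 stick=1
After 6 (gather 2 fiber): fiber=2 ingot=2 stick=1

Answer: fiber=2 ingot=2 stick=1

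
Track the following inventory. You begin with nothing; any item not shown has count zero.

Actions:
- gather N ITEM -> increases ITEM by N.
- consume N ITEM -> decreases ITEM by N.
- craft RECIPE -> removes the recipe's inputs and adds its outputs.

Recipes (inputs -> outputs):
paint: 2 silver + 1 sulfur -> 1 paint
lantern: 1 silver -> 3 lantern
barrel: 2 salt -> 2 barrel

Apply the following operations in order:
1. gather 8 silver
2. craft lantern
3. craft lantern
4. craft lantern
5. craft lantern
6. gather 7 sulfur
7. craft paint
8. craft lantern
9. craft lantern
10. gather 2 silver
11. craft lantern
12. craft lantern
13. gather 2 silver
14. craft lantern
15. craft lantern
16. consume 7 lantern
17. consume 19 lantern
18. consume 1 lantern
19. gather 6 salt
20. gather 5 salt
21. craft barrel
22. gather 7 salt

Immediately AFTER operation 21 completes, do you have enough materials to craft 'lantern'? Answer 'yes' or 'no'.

After 1 (gather 8 silver): silver=8
After 2 (craft lantern): lantern=3 silver=7
After 3 (craft lantern): lantern=6 silver=6
After 4 (craft lantern): lantern=9 silver=5
After 5 (craft lantern): lantern=12 silver=4
After 6 (gather 7 sulfur): lantern=12 silver=4 sulfur=7
After 7 (craft paint): lantern=12 paint=1 silver=2 sulfur=6
After 8 (craft lantern): lantern=15 paint=1 silver=1 sulfur=6
After 9 (craft lantern): lantern=18 paint=1 sulfur=6
After 10 (gather 2 silver): lantern=18 paint=1 silver=2 sulfur=6
After 11 (craft lantern): lantern=21 paint=1 silver=1 sulfur=6
After 12 (craft lantern): lantern=24 paint=1 sulfur=6
After 13 (gather 2 silver): lantern=24 paint=1 silver=2 sulfur=6
After 14 (craft lantern): lantern=27 paint=1 silver=1 sulfur=6
After 15 (craft lantern): lantern=30 paint=1 sulfur=6
After 16 (consume 7 lantern): lantern=23 paint=1 sulfur=6
After 17 (consume 19 lantern): lantern=4 paint=1 sulfur=6
After 18 (consume 1 lantern): lantern=3 paint=1 sulfur=6
After 19 (gather 6 salt): lantern=3 paint=1 salt=6 sulfur=6
After 20 (gather 5 salt): lantern=3 paint=1 salt=11 sulfur=6
After 21 (craft barrel): barrel=2 lantern=3 paint=1 salt=9 sulfur=6

Answer: no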